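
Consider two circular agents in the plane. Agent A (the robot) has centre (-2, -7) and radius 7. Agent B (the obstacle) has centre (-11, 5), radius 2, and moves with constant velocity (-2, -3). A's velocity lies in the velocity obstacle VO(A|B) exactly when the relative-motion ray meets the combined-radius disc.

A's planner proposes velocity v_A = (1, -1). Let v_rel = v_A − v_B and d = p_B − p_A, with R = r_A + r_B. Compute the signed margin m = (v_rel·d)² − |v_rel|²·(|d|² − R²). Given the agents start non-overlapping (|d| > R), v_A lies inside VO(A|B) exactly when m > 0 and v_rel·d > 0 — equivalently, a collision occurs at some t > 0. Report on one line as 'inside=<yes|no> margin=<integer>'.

d = (-9, 12),  |d|² = 225;  R = 7+2 = 9,  c = 225−9² = 144
v_rel = (3, 2),  |v_rel|² = 13;  v_rel·d = (3)·(-9) + (2)·(12) = -3
13·t² + 6·t + 144 = 0  ⇒  m = (-3)² − 13·144 = -1863
m = -1863 < 0,  v_rel·d = -3 < 0  ⇒  outside

inside=no margin=-1863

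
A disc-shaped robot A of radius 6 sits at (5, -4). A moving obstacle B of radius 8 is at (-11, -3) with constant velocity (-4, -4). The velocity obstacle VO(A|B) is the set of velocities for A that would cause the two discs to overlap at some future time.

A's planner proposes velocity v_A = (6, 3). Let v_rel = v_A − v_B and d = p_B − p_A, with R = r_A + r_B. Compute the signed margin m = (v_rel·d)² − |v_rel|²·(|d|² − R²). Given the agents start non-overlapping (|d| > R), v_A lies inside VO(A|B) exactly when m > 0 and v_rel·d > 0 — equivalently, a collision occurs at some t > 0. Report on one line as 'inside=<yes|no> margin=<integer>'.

d = (-16, 1),  |d|² = 257;  R = 6+8 = 14,  c = 257−14² = 61
v_rel = (10, 7),  |v_rel|² = 149;  v_rel·d = (10)·(-16) + (7)·(1) = -153
149·t² + 306·t + 61 = 0  ⇒  m = (-153)² − 149·61 = 14320
m = 14320 > 0,  v_rel·d = -153 < 0  ⇒  outside

inside=no margin=14320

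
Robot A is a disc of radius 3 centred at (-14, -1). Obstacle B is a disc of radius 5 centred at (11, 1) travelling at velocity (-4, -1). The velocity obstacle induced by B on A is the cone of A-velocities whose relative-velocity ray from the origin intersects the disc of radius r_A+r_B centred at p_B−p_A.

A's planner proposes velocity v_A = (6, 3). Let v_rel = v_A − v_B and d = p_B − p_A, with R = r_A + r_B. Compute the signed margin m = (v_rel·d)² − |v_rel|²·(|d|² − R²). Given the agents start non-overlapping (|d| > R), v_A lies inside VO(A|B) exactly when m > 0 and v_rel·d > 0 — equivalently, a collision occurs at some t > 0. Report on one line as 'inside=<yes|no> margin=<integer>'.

d = (25, 2),  |d|² = 629;  R = 3+5 = 8,  c = 629−8² = 565
v_rel = (10, 4),  |v_rel|² = 116;  v_rel·d = (10)·(25) + (4)·(2) = 258
116·t² − 516·t + 565 = 0  ⇒  m = 258² − 116·565 = 1024
m = 1024 > 0,  v_rel·d = 258 > 0  ⇒  inside

inside=yes margin=1024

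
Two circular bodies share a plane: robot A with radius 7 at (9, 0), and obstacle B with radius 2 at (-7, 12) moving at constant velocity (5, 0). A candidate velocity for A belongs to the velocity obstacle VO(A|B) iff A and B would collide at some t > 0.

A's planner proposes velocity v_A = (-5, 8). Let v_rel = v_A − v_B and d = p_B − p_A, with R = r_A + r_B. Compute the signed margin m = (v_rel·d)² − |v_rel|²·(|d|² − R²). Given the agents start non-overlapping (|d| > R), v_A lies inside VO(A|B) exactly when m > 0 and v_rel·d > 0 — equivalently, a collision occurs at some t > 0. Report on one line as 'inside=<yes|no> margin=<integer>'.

d = (-16, 12),  |d|² = 400;  R = 7+2 = 9,  c = 400−9² = 319
v_rel = (-10, 8),  |v_rel|² = 164;  v_rel·d = (-10)·(-16) + (8)·(12) = 256
164·t² − 512·t + 319 = 0  ⇒  m = 256² − 164·319 = 13220
m = 13220 > 0,  v_rel·d = 256 > 0  ⇒  inside

inside=yes margin=13220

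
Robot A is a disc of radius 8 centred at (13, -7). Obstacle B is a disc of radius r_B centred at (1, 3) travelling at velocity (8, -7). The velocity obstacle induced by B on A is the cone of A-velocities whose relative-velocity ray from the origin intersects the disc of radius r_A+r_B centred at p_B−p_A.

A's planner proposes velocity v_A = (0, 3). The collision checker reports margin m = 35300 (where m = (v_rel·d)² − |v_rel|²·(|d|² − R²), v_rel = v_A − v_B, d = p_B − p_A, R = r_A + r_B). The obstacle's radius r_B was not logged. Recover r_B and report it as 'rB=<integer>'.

m = 35300
d = (-12, 10);  v_rel = (-8, 10),  |v_rel|² = 164
v_rel×d = (-8)·(10) − (10)·(-12) = 40
since m = R²·164 − 40²:  R² = (1600 + 35300) / 164 = 225
R = √225 = 15  ⇒  r_B = 15 − 8 = 7

rB=7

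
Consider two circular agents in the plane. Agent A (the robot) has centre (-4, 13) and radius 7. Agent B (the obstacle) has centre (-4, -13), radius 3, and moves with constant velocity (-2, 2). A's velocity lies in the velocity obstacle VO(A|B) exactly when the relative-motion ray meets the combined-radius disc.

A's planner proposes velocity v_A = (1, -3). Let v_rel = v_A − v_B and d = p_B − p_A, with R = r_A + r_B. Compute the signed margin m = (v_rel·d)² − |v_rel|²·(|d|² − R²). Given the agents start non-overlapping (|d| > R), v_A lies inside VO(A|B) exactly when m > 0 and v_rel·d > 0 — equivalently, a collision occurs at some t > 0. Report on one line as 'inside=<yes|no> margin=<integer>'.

d = (0, -26),  |d|² = 676;  R = 7+3 = 10,  c = 676−10² = 576
v_rel = (3, -5),  |v_rel|² = 34;  v_rel·d = (3)·(0) + (-5)·(-26) = 130
34·t² − 260·t + 576 = 0  ⇒  m = 130² − 34·576 = -2684
m = -2684 < 0,  v_rel·d = 130 > 0  ⇒  outside

inside=no margin=-2684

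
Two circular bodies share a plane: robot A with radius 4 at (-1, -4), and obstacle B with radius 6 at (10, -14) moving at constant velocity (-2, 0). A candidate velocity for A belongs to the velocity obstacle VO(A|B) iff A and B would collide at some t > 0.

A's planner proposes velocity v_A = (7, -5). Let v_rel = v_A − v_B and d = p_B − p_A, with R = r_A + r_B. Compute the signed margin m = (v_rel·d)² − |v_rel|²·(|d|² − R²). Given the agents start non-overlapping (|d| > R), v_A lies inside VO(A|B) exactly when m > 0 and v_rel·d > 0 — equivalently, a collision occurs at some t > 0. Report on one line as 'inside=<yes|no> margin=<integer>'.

d = (11, -10),  |d|² = 221;  R = 4+6 = 10,  c = 221−10² = 121
v_rel = (9, -5),  |v_rel|² = 106;  v_rel·d = (9)·(11) + (-5)·(-10) = 149
106·t² − 298·t + 121 = 0  ⇒  m = 149² − 106·121 = 9375
m = 9375 > 0,  v_rel·d = 149 > 0  ⇒  inside

inside=yes margin=9375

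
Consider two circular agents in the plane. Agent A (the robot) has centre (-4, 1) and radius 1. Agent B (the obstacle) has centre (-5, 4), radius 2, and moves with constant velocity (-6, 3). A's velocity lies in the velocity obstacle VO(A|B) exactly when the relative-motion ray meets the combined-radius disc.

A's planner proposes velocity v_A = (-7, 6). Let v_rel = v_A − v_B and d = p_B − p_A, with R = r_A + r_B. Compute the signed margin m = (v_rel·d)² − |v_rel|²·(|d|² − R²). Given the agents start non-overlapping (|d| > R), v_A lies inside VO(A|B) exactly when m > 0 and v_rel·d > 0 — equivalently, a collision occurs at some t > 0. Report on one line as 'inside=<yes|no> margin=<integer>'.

d = (-1, 3),  |d|² = 10;  R = 1+2 = 3,  c = 10−3² = 1
v_rel = (-1, 3),  |v_rel|² = 10;  v_rel·d = (-1)·(-1) + (3)·(3) = 10
10·t² − 20·t + 1 = 0  ⇒  m = 10² − 10·1 = 90
m = 90 > 0,  v_rel·d = 10 > 0  ⇒  inside

inside=yes margin=90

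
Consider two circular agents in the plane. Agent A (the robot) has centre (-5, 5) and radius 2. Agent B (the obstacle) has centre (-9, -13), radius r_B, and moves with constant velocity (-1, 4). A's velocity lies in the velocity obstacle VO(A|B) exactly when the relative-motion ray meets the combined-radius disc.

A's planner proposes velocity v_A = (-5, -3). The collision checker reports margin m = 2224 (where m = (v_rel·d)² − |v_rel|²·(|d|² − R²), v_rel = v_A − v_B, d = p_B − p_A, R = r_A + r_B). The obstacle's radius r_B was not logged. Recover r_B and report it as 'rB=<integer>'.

m = 2224
d = (-4, -18);  v_rel = (-4, -7),  |v_rel|² = 65
v_rel×d = (-4)·(-18) − (-7)·(-4) = 44
since m = R²·65 − 44²:  R² = (1936 + 2224) / 65 = 64
R = √64 = 8  ⇒  r_B = 8 − 2 = 6

rB=6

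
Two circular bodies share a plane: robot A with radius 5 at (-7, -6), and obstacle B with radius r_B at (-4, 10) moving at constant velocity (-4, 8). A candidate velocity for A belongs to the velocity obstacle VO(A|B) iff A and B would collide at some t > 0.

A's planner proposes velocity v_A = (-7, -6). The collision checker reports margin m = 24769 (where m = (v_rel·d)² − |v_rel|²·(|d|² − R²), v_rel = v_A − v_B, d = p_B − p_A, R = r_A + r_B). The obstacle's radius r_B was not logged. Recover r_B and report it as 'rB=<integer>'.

m = 24769
d = (3, 16);  v_rel = (-3, -14),  |v_rel|² = 205
v_rel×d = (-3)·(16) − (-14)·(3) = -6
since m = R²·205 − (-6)²:  R² = (36 + 24769) / 205 = 121
R = √121 = 11  ⇒  r_B = 11 − 5 = 6

rB=6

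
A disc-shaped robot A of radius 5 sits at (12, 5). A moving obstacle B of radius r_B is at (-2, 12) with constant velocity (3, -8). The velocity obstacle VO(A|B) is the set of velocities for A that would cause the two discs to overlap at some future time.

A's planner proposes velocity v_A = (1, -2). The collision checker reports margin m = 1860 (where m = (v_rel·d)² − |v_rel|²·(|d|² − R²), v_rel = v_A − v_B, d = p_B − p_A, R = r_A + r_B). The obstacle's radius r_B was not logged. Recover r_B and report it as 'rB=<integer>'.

m = 1860
d = (-14, 7);  v_rel = (-2, 6),  |v_rel|² = 40
v_rel×d = (-2)·(7) − (6)·(-14) = 70
since m = R²·40 − 70²:  R² = (4900 + 1860) / 40 = 169
R = √169 = 13  ⇒  r_B = 13 − 5 = 8

rB=8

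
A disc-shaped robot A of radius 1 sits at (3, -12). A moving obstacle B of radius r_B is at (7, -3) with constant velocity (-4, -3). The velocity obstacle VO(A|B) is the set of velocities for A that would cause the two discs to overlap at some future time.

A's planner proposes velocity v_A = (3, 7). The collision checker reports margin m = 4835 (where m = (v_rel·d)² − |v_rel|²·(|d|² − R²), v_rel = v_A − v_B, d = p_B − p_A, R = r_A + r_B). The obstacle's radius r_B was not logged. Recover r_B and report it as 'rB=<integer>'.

m = 4835
d = (4, 9);  v_rel = (7, 10),  |v_rel|² = 149
v_rel×d = (7)·(9) − (10)·(4) = 23
since m = R²·149 − 23²:  R² = (529 + 4835) / 149 = 36
R = √36 = 6  ⇒  r_B = 6 − 1 = 5

rB=5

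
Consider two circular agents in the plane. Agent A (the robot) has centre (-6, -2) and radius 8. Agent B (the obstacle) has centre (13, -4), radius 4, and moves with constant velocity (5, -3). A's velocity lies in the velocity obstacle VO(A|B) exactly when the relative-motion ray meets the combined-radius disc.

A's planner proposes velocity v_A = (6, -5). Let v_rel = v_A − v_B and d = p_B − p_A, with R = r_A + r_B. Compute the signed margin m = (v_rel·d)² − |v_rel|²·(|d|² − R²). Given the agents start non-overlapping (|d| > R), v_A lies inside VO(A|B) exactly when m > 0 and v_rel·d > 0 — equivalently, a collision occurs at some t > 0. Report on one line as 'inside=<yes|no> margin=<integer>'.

d = (19, -2),  |d|² = 365;  R = 8+4 = 12,  c = 365−12² = 221
v_rel = (1, -2),  |v_rel|² = 5;  v_rel·d = (1)·(19) + (-2)·(-2) = 23
5·t² − 46·t + 221 = 0  ⇒  m = 23² − 5·221 = -576
m = -576 < 0,  v_rel·d = 23 > 0  ⇒  outside

inside=no margin=-576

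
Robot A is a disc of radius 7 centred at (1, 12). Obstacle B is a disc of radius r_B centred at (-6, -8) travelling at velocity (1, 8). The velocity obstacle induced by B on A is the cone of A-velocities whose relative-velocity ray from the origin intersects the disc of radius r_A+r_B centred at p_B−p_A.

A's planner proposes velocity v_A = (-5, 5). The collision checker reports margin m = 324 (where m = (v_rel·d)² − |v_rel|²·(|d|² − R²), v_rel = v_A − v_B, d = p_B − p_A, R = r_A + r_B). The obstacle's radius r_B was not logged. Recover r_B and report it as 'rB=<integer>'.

m = 324
d = (-7, -20);  v_rel = (-6, -3),  |v_rel|² = 45
v_rel×d = (-6)·(-20) − (-3)·(-7) = 99
since m = R²·45 − 99²:  R² = (9801 + 324) / 45 = 225
R = √225 = 15  ⇒  r_B = 15 − 7 = 8

rB=8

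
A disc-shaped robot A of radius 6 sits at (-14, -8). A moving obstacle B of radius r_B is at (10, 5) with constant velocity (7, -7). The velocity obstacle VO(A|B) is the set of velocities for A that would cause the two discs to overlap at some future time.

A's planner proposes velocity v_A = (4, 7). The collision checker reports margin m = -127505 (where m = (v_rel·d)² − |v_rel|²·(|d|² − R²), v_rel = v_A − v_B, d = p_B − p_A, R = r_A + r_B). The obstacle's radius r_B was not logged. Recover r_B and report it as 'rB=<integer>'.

m = -127505
d = (24, 13);  v_rel = (-3, 14),  |v_rel|² = 205
v_rel×d = (-3)·(13) − (14)·(24) = -375
since m = R²·205 − (-375)²:  R² = (140625 + -127505) / 205 = 64
R = √64 = 8  ⇒  r_B = 8 − 6 = 2

rB=2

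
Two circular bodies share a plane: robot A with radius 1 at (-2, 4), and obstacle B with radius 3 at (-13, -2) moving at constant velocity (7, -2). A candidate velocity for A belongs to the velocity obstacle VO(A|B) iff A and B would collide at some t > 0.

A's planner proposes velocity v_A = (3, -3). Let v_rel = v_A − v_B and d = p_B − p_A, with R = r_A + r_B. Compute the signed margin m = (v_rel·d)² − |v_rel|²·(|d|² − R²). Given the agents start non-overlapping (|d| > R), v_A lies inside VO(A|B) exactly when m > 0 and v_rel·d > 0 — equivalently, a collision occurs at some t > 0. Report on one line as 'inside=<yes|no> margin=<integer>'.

d = (-11, -6),  |d|² = 157;  R = 1+3 = 4,  c = 157−4² = 141
v_rel = (-4, -1),  |v_rel|² = 17;  v_rel·d = (-4)·(-11) + (-1)·(-6) = 50
17·t² − 100·t + 141 = 0  ⇒  m = 50² − 17·141 = 103
m = 103 > 0,  v_rel·d = 50 > 0  ⇒  inside

inside=yes margin=103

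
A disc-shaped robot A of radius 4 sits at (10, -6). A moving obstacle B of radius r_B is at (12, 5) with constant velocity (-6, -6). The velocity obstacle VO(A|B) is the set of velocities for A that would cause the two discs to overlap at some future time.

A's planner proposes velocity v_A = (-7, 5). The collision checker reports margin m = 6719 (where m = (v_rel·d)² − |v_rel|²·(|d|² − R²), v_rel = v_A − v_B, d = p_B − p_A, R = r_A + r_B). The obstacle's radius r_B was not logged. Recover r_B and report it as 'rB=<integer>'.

m = 6719
d = (2, 11);  v_rel = (-1, 11),  |v_rel|² = 122
v_rel×d = (-1)·(11) − (11)·(2) = -33
since m = R²·122 − (-33)²:  R² = (1089 + 6719) / 122 = 64
R = √64 = 8  ⇒  r_B = 8 − 4 = 4

rB=4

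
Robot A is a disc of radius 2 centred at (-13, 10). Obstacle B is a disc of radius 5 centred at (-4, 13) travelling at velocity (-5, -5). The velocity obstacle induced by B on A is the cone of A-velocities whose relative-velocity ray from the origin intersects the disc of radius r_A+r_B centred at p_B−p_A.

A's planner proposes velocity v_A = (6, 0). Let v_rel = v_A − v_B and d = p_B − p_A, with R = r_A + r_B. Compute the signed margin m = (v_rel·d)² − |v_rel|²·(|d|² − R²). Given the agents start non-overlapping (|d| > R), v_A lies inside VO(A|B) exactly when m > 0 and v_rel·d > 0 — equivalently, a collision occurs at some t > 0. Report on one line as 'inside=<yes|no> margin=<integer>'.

d = (9, 3),  |d|² = 90;  R = 2+5 = 7,  c = 90−7² = 41
v_rel = (11, 5),  |v_rel|² = 146;  v_rel·d = (11)·(9) + (5)·(3) = 114
146·t² − 228·t + 41 = 0  ⇒  m = 114² − 146·41 = 7010
m = 7010 > 0,  v_rel·d = 114 > 0  ⇒  inside

inside=yes margin=7010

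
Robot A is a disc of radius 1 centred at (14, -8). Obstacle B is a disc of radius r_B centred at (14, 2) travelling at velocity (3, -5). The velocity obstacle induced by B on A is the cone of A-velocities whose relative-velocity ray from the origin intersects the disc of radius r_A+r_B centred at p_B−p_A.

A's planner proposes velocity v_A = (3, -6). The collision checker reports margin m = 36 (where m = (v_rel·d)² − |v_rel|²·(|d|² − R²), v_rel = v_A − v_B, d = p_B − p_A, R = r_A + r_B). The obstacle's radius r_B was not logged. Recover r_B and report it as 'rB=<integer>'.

m = 36
d = (0, 10);  v_rel = (0, -1),  |v_rel|² = 1
v_rel×d = (0)·(10) − (-1)·(0) = 0
since m = R²·1 − 0²:  R² = (0 + 36) / 1 = 36
R = √36 = 6  ⇒  r_B = 6 − 1 = 5

rB=5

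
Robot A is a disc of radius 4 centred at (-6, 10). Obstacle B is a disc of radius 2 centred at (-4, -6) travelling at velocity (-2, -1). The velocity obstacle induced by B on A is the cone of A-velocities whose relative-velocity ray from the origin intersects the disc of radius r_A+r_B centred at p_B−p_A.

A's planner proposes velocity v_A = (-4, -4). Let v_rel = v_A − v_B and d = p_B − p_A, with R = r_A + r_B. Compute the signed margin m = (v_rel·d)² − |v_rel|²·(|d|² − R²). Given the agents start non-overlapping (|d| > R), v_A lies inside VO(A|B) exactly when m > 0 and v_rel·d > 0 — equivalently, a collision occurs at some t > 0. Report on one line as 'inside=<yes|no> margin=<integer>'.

d = (2, -16),  |d|² = 260;  R = 4+2 = 6,  c = 260−6² = 224
v_rel = (-2, -3),  |v_rel|² = 13;  v_rel·d = (-2)·(2) + (-3)·(-16) = 44
13·t² − 88·t + 224 = 0  ⇒  m = 44² − 13·224 = -976
m = -976 < 0,  v_rel·d = 44 > 0  ⇒  outside

inside=no margin=-976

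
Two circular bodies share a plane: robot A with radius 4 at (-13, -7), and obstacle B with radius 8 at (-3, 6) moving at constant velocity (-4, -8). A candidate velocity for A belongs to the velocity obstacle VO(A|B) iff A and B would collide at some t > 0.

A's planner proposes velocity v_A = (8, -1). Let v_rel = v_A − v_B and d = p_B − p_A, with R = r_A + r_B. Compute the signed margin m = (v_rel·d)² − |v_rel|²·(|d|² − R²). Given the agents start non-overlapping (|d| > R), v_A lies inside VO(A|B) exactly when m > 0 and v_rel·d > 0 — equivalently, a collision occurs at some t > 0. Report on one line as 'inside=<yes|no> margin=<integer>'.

d = (10, 13),  |d|² = 269;  R = 4+8 = 12,  c = 269−12² = 125
v_rel = (12, 7),  |v_rel|² = 193;  v_rel·d = (12)·(10) + (7)·(13) = 211
193·t² − 422·t + 125 = 0  ⇒  m = 211² − 193·125 = 20396
m = 20396 > 0,  v_rel·d = 211 > 0  ⇒  inside

inside=yes margin=20396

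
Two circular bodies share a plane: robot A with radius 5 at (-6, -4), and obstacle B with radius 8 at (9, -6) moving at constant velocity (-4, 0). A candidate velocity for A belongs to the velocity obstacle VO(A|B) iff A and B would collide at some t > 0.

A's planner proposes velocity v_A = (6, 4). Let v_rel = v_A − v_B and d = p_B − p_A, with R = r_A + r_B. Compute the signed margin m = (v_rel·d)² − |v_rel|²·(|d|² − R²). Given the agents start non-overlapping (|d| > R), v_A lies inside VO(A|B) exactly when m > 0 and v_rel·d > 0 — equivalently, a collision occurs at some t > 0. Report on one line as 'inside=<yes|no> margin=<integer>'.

d = (15, -2),  |d|² = 229;  R = 5+8 = 13,  c = 229−13² = 60
v_rel = (10, 4),  |v_rel|² = 116;  v_rel·d = (10)·(15) + (4)·(-2) = 142
116·t² − 284·t + 60 = 0  ⇒  m = 142² − 116·60 = 13204
m = 13204 > 0,  v_rel·d = 142 > 0  ⇒  inside

inside=yes margin=13204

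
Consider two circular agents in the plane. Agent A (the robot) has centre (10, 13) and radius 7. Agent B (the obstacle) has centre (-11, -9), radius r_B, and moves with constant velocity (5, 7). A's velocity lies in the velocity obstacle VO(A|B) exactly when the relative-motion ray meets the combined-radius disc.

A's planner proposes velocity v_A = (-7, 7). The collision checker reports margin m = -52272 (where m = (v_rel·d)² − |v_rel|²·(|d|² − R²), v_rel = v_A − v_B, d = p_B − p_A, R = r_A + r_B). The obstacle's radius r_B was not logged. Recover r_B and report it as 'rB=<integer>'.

m = -52272
d = (-21, -22);  v_rel = (-12, 0),  |v_rel|² = 144
v_rel×d = (-12)·(-22) − (0)·(-21) = 264
since m = R²·144 − 264²:  R² = (69696 + -52272) / 144 = 121
R = √121 = 11  ⇒  r_B = 11 − 7 = 4

rB=4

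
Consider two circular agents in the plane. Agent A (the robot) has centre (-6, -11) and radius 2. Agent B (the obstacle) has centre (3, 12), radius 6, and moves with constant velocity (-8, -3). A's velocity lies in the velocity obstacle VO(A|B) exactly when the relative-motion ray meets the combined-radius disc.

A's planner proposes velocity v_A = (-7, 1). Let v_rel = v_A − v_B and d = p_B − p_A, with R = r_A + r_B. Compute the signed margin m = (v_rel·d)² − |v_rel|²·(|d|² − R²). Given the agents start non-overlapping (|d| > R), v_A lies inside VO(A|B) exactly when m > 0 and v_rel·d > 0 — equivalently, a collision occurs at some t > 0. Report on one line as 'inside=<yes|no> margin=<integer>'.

d = (9, 23),  |d|² = 610;  R = 2+6 = 8,  c = 610−8² = 546
v_rel = (1, 4),  |v_rel|² = 17;  v_rel·d = (1)·(9) + (4)·(23) = 101
17·t² − 202·t + 546 = 0  ⇒  m = 101² − 17·546 = 919
m = 919 > 0,  v_rel·d = 101 > 0  ⇒  inside

inside=yes margin=919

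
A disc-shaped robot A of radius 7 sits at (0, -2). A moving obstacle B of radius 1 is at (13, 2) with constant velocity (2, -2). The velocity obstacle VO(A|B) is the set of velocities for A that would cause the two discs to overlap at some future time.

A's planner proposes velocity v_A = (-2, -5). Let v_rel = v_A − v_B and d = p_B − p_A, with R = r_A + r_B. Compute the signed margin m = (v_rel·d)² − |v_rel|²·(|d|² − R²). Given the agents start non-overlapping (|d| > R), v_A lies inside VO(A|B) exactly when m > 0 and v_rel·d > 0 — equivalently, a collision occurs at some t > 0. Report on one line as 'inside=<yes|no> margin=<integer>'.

d = (13, 4),  |d|² = 185;  R = 7+1 = 8,  c = 185−8² = 121
v_rel = (-4, -3),  |v_rel|² = 25;  v_rel·d = (-4)·(13) + (-3)·(4) = -64
25·t² + 128·t + 121 = 0  ⇒  m = (-64)² − 25·121 = 1071
m = 1071 > 0,  v_rel·d = -64 < 0  ⇒  outside

inside=no margin=1071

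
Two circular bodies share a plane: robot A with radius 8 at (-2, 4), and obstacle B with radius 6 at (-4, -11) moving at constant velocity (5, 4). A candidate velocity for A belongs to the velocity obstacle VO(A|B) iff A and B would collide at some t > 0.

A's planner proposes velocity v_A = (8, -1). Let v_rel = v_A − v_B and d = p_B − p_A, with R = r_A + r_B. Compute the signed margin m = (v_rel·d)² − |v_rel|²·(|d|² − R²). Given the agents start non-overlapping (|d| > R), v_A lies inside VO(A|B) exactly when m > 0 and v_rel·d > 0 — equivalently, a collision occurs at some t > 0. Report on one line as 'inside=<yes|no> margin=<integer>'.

d = (-2, -15),  |d|² = 229;  R = 8+6 = 14,  c = 229−14² = 33
v_rel = (3, -5),  |v_rel|² = 34;  v_rel·d = (3)·(-2) + (-5)·(-15) = 69
34·t² − 138·t + 33 = 0  ⇒  m = 69² − 34·33 = 3639
m = 3639 > 0,  v_rel·d = 69 > 0  ⇒  inside

inside=yes margin=3639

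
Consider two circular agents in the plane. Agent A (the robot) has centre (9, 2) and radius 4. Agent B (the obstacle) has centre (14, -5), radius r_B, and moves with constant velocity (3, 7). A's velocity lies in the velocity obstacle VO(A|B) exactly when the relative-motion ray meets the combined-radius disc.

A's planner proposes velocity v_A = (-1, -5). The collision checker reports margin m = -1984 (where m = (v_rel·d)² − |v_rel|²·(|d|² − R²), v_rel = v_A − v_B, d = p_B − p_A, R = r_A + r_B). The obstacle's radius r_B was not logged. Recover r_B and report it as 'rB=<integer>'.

m = -1984
d = (5, -7);  v_rel = (-4, -12),  |v_rel|² = 160
v_rel×d = (-4)·(-7) − (-12)·(5) = 88
since m = R²·160 − 88²:  R² = (7744 + -1984) / 160 = 36
R = √36 = 6  ⇒  r_B = 6 − 4 = 2

rB=2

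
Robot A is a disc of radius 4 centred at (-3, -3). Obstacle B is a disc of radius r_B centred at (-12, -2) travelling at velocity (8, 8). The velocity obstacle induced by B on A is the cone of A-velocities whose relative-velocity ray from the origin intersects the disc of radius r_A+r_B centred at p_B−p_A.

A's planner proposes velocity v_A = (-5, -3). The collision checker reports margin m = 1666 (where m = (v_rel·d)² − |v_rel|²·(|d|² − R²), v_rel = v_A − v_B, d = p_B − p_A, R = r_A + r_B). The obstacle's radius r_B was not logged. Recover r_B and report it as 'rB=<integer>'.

m = 1666
d = (-9, 1);  v_rel = (-13, -11),  |v_rel|² = 290
v_rel×d = (-13)·(1) − (-11)·(-9) = -112
since m = R²·290 − (-112)²:  R² = (12544 + 1666) / 290 = 49
R = √49 = 7  ⇒  r_B = 7 − 4 = 3

rB=3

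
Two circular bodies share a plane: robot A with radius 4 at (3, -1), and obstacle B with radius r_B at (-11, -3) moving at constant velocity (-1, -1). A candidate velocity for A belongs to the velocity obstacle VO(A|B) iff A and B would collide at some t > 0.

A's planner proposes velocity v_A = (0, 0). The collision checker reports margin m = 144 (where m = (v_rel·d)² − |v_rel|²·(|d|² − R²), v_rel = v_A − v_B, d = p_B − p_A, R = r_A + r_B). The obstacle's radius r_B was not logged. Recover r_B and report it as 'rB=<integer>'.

m = 144
d = (-14, -2);  v_rel = (1, 1),  |v_rel|² = 2
v_rel×d = (1)·(-2) − (1)·(-14) = 12
since m = R²·2 − 12²:  R² = (144 + 144) / 2 = 144
R = √144 = 12  ⇒  r_B = 12 − 4 = 8

rB=8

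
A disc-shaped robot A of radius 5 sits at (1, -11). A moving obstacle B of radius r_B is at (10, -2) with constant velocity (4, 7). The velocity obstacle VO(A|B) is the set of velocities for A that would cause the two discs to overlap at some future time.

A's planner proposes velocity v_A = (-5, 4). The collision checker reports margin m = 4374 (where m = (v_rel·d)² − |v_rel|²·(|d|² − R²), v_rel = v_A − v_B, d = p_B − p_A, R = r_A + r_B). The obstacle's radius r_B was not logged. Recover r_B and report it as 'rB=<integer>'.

m = 4374
d = (9, 9);  v_rel = (-9, -3),  |v_rel|² = 90
v_rel×d = (-9)·(9) − (-3)·(9) = -54
since m = R²·90 − (-54)²:  R² = (2916 + 4374) / 90 = 81
R = √81 = 9  ⇒  r_B = 9 − 5 = 4

rB=4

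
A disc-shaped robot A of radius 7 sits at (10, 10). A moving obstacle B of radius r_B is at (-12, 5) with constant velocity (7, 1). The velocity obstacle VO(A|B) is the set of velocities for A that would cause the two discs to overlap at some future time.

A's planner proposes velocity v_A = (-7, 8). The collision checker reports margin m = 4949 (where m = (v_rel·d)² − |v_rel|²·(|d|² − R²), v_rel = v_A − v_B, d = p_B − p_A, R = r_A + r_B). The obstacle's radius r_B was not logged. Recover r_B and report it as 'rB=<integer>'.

m = 4949
d = (-22, -5);  v_rel = (-14, 7),  |v_rel|² = 245
v_rel×d = (-14)·(-5) − (7)·(-22) = 224
since m = R²·245 − 224²:  R² = (50176 + 4949) / 245 = 225
R = √225 = 15  ⇒  r_B = 15 − 7 = 8

rB=8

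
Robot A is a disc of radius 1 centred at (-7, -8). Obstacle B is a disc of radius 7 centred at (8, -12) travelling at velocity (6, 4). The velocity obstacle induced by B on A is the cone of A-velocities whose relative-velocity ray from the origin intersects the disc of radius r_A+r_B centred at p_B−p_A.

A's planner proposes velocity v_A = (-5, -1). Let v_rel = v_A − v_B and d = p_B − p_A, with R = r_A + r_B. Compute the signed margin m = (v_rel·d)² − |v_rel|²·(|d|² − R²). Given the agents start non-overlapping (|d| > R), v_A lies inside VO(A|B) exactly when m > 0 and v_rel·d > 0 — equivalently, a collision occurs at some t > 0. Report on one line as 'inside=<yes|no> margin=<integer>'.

d = (15, -4),  |d|² = 241;  R = 1+7 = 8,  c = 241−8² = 177
v_rel = (-11, -5),  |v_rel|² = 146;  v_rel·d = (-11)·(15) + (-5)·(-4) = -145
146·t² + 290·t + 177 = 0  ⇒  m = (-145)² − 146·177 = -4817
m = -4817 < 0,  v_rel·d = -145 < 0  ⇒  outside

inside=no margin=-4817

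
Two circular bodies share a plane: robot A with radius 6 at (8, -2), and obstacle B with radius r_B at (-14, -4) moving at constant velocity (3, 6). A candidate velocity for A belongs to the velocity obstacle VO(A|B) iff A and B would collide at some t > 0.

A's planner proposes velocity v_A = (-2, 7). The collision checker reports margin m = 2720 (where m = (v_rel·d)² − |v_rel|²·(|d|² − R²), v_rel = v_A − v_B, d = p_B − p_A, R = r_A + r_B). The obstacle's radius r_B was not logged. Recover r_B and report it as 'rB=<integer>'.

m = 2720
d = (-22, -2);  v_rel = (-5, 1),  |v_rel|² = 26
v_rel×d = (-5)·(-2) − (1)·(-22) = 32
since m = R²·26 − 32²:  R² = (1024 + 2720) / 26 = 144
R = √144 = 12  ⇒  r_B = 12 − 6 = 6

rB=6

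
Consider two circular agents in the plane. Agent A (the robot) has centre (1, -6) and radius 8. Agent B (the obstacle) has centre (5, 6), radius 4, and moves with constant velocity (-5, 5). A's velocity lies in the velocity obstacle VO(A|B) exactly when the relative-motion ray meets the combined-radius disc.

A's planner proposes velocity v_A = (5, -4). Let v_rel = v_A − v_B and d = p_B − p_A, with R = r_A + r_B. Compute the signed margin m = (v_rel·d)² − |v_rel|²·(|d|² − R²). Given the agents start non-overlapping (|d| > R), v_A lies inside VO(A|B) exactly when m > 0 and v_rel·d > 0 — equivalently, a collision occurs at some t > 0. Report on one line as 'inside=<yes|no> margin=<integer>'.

d = (4, 12),  |d|² = 160;  R = 8+4 = 12,  c = 160−12² = 16
v_rel = (10, -9),  |v_rel|² = 181;  v_rel·d = (10)·(4) + (-9)·(12) = -68
181·t² + 136·t + 16 = 0  ⇒  m = (-68)² − 181·16 = 1728
m = 1728 > 0,  v_rel·d = -68 < 0  ⇒  outside

inside=no margin=1728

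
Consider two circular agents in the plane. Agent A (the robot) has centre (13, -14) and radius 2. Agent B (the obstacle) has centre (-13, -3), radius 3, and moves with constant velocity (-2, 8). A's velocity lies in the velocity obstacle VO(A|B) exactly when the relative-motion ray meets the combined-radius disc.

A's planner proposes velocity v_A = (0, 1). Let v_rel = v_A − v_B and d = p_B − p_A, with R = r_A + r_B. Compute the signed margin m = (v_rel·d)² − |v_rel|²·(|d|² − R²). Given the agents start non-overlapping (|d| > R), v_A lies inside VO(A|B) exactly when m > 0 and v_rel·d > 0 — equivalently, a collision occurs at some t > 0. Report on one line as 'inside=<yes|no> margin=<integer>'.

d = (-26, 11),  |d|² = 797;  R = 2+3 = 5,  c = 797−5² = 772
v_rel = (2, -7),  |v_rel|² = 53;  v_rel·d = (2)·(-26) + (-7)·(11) = -129
53·t² + 258·t + 772 = 0  ⇒  m = (-129)² − 53·772 = -24275
m = -24275 < 0,  v_rel·d = -129 < 0  ⇒  outside

inside=no margin=-24275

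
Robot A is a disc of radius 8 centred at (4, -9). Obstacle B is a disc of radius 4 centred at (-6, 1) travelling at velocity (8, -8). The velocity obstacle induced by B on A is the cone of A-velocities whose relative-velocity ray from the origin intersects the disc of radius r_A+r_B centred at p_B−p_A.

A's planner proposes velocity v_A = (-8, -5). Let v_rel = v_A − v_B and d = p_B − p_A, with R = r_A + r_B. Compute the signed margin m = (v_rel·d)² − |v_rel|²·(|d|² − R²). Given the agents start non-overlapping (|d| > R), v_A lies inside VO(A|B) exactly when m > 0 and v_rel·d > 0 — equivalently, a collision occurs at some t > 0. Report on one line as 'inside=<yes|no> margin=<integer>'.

d = (-10, 10),  |d|² = 200;  R = 8+4 = 12,  c = 200−12² = 56
v_rel = (-16, 3),  |v_rel|² = 265;  v_rel·d = (-16)·(-10) + (3)·(10) = 190
265·t² − 380·t + 56 = 0  ⇒  m = 190² − 265·56 = 21260
m = 21260 > 0,  v_rel·d = 190 > 0  ⇒  inside

inside=yes margin=21260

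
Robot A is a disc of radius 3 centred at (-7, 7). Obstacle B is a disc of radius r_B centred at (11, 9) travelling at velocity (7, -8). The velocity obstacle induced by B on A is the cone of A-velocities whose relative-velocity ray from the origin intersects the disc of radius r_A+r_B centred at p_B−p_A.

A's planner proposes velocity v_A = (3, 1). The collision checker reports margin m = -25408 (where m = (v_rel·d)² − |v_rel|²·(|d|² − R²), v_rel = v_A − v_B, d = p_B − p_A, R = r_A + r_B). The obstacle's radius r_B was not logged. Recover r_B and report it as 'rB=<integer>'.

m = -25408
d = (18, 2);  v_rel = (-4, 9),  |v_rel|² = 97
v_rel×d = (-4)·(2) − (9)·(18) = -170
since m = R²·97 − (-170)²:  R² = (28900 + -25408) / 97 = 36
R = √36 = 6  ⇒  r_B = 6 − 3 = 3

rB=3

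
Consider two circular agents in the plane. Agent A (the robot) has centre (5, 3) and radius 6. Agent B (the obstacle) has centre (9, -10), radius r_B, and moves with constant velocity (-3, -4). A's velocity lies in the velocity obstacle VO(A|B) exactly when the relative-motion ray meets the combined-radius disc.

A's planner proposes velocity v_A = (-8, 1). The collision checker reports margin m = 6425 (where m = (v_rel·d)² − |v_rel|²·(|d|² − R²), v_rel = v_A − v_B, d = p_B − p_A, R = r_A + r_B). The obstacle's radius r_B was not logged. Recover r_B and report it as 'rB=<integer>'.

m = 6425
d = (4, -13);  v_rel = (-5, 5),  |v_rel|² = 50
v_rel×d = (-5)·(-13) − (5)·(4) = 45
since m = R²·50 − 45²:  R² = (2025 + 6425) / 50 = 169
R = √169 = 13  ⇒  r_B = 13 − 6 = 7

rB=7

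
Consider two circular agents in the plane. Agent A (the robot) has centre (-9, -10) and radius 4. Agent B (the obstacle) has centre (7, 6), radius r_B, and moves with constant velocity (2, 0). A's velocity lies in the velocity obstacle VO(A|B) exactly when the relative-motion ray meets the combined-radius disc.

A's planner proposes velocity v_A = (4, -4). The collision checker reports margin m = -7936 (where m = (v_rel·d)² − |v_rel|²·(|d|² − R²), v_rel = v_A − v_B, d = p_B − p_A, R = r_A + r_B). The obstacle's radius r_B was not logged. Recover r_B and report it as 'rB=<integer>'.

m = -7936
d = (16, 16);  v_rel = (2, -4),  |v_rel|² = 20
v_rel×d = (2)·(16) − (-4)·(16) = 96
since m = R²·20 − 96²:  R² = (9216 + -7936) / 20 = 64
R = √64 = 8  ⇒  r_B = 8 − 4 = 4

rB=4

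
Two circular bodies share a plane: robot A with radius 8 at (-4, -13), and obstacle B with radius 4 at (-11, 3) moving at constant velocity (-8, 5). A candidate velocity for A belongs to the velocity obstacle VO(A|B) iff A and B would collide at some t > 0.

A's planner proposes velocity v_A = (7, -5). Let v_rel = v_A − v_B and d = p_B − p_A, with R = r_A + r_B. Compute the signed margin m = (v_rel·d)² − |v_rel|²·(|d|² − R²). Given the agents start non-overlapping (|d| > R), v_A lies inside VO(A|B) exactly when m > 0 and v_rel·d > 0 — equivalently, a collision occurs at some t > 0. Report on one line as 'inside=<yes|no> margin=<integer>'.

d = (-7, 16),  |d|² = 305;  R = 8+4 = 12,  c = 305−12² = 161
v_rel = (15, -10),  |v_rel|² = 325;  v_rel·d = (15)·(-7) + (-10)·(16) = -265
325·t² + 530·t + 161 = 0  ⇒  m = (-265)² − 325·161 = 17900
m = 17900 > 0,  v_rel·d = -265 < 0  ⇒  outside

inside=no margin=17900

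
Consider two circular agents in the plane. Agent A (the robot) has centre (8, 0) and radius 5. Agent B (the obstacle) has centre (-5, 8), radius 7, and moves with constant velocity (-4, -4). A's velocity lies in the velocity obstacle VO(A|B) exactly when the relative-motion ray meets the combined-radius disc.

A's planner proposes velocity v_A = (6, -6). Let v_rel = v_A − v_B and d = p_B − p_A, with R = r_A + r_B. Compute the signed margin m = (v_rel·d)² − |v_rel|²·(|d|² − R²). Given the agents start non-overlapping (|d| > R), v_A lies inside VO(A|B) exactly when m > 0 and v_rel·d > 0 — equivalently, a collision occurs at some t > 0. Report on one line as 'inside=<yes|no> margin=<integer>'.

d = (-13, 8),  |d|² = 233;  R = 5+7 = 12,  c = 233−12² = 89
v_rel = (10, -2),  |v_rel|² = 104;  v_rel·d = (10)·(-13) + (-2)·(8) = -146
104·t² + 292·t + 89 = 0  ⇒  m = (-146)² − 104·89 = 12060
m = 12060 > 0,  v_rel·d = -146 < 0  ⇒  outside

inside=no margin=12060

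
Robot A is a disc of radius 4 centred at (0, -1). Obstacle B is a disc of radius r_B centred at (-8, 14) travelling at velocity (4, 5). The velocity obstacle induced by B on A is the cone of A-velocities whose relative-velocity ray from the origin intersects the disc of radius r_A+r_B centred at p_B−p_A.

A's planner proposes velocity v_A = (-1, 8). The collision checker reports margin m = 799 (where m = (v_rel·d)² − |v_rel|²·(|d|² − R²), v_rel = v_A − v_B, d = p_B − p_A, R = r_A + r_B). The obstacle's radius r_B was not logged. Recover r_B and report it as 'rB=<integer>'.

m = 799
d = (-8, 15);  v_rel = (-5, 3),  |v_rel|² = 34
v_rel×d = (-5)·(15) − (3)·(-8) = -51
since m = R²·34 − (-51)²:  R² = (2601 + 799) / 34 = 100
R = √100 = 10  ⇒  r_B = 10 − 4 = 6

rB=6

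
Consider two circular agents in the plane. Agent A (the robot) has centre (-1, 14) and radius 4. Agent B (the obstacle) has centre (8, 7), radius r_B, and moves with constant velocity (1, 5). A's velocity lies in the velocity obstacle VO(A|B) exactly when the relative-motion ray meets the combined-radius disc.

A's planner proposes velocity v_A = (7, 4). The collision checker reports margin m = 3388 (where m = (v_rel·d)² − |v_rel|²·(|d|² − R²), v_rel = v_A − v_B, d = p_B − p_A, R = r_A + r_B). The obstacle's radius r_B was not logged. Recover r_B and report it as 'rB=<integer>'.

m = 3388
d = (9, -7);  v_rel = (6, -1),  |v_rel|² = 37
v_rel×d = (6)·(-7) − (-1)·(9) = -33
since m = R²·37 − (-33)²:  R² = (1089 + 3388) / 37 = 121
R = √121 = 11  ⇒  r_B = 11 − 4 = 7

rB=7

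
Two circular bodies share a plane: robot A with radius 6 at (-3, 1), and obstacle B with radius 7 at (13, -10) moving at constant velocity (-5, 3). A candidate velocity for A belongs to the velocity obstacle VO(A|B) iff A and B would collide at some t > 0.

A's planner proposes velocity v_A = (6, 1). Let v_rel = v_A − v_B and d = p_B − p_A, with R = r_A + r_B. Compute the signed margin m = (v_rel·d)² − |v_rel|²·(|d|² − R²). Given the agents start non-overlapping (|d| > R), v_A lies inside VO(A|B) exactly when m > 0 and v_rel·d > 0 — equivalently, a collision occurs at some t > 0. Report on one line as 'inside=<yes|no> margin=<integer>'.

d = (16, -11),  |d|² = 377;  R = 6+7 = 13,  c = 377−13² = 208
v_rel = (11, -2),  |v_rel|² = 125;  v_rel·d = (11)·(16) + (-2)·(-11) = 198
125·t² − 396·t + 208 = 0  ⇒  m = 198² − 125·208 = 13204
m = 13204 > 0,  v_rel·d = 198 > 0  ⇒  inside

inside=yes margin=13204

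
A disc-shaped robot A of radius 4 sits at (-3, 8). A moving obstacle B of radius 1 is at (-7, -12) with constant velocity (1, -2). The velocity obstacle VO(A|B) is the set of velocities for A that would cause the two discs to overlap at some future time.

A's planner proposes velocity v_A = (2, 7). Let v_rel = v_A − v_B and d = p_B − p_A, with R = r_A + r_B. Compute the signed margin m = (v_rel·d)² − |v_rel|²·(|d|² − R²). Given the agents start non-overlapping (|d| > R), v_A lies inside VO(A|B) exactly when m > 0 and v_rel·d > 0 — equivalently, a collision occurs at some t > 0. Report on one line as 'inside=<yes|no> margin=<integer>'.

d = (-4, -20),  |d|² = 416;  R = 4+1 = 5,  c = 416−5² = 391
v_rel = (1, 9),  |v_rel|² = 82;  v_rel·d = (1)·(-4) + (9)·(-20) = -184
82·t² + 368·t + 391 = 0  ⇒  m = (-184)² − 82·391 = 1794
m = 1794 > 0,  v_rel·d = -184 < 0  ⇒  outside

inside=no margin=1794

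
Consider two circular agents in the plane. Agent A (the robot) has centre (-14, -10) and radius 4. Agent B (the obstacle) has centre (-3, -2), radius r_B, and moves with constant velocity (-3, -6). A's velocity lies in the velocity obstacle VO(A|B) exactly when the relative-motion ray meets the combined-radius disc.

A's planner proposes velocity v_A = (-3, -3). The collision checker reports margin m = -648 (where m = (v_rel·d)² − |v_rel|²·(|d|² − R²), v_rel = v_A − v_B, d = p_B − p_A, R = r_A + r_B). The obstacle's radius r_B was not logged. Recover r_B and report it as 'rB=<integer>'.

m = -648
d = (11, 8);  v_rel = (0, 3),  |v_rel|² = 9
v_rel×d = (0)·(8) − (3)·(11) = -33
since m = R²·9 − (-33)²:  R² = (1089 + -648) / 9 = 49
R = √49 = 7  ⇒  r_B = 7 − 4 = 3

rB=3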